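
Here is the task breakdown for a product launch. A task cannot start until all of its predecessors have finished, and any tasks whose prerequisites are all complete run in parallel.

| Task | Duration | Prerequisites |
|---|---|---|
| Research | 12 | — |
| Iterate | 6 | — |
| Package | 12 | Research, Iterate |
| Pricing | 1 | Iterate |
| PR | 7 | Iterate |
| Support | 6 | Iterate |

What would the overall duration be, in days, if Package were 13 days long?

Critical path before the change: Research→Package = 12+12 = 24 giving 24 days.
Package is on the critical path; changing it to 13 makes that path 25 days.
No other chain overtakes it, so the finish is 25 days.

25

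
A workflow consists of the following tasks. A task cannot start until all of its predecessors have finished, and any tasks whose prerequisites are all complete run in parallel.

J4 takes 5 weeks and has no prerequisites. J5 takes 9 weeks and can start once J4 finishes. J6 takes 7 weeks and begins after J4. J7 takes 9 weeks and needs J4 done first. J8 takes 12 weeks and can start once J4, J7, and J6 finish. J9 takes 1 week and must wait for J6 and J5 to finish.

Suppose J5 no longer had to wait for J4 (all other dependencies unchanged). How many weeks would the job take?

Original critical path: J4→J7→J8 = 5+9+12 = 26 ⇒ 26 weeks.
Without J4→J5, J5's earliest start moves from 5 to 0.
The longest chain is now J4→J7→J8 = 5+9+12 = 26, so the job takes 26 weeks.

26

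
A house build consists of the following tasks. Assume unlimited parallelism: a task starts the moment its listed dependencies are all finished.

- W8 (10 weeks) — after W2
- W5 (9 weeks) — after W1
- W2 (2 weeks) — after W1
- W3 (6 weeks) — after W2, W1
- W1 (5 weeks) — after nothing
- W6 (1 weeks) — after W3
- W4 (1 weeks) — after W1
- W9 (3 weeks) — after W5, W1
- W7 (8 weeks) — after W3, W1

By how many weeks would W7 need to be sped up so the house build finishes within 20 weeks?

1

Current finish: 21 weeks; target: 20.
W7 is on every critical path, so each week cut from W7 cuts the finish by one (this holds down to a finish of 17).
Need 21 − 20 = 1 week off W7 → W7 becomes 7 weeks, finish becomes 20.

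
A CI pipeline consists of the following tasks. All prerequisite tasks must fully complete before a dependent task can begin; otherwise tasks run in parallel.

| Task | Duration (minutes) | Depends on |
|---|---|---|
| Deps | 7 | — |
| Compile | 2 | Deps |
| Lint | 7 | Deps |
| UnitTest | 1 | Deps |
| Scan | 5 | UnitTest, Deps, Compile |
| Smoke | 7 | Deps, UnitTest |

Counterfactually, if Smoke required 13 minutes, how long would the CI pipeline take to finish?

As given, the longest chain is Deps→UnitTest→Smoke = 7+1+7 = 15, so the finish is 15 minutes.
Since Smoke is critical, the +6 change carries straight to that chain (now 21 minutes).
That remains the longest chain; total 21 minutes.

21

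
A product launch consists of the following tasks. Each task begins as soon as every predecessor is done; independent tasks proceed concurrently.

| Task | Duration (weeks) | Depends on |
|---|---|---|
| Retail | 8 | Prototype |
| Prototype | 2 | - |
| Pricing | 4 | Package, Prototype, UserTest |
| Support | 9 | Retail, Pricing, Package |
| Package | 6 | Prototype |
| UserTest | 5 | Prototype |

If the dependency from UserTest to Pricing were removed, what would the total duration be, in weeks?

Before: longest chain Prototype→Package→Pricing→Support = 2+6+4+9 = 21, finish 21.
Dropping UserTest→Pricing doesn't change Pricing's earliest start (8); another predecessor still binds.
The longest chain is now Prototype→Package→Pricing→Support = 2+6+4+9 = 21, so the schedule takes 21 weeks.

21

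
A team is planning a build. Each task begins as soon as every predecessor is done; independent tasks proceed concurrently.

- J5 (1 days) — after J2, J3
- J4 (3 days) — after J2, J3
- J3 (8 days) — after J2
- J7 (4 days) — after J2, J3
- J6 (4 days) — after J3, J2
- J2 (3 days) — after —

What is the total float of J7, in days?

Critical path: J2→J3→J6 = 3+8+4 = 15, so the finish is 15 days.
Longest path through J7: 15 days (earliest finish 15, latest finish 15).
So J7 can slip 15 − 15 = 0 days.

0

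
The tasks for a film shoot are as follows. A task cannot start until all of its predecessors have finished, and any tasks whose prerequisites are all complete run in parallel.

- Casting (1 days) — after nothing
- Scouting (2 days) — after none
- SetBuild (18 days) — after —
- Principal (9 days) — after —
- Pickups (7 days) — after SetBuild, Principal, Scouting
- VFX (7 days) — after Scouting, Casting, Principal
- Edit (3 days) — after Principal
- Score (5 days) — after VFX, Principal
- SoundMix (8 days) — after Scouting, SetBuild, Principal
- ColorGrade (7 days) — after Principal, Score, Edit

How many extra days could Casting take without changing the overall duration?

Critical path: Principal→VFX→Score→ColorGrade = 9+7+5+7 = 28, so the finish is 28 days.
Longest path through Casting: 20 days (earliest finish 1, latest finish 9).
Float = 28 − 20 = 8.

8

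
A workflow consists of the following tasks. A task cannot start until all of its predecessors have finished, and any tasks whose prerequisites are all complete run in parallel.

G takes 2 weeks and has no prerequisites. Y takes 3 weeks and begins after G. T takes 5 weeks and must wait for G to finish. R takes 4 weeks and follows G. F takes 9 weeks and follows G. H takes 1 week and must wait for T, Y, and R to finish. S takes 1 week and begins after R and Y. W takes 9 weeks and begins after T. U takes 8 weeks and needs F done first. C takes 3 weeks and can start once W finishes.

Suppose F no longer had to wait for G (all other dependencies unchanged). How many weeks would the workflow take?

With the dependency in place, G→T→W→C = 2+5+9+3 = 19 sets the finish at 19 weeks.
Without G→F, F's earliest start moves from 2 to 0.
After: G→T→W→C = 2+5+9+3 = 19 → 19 weeks.

19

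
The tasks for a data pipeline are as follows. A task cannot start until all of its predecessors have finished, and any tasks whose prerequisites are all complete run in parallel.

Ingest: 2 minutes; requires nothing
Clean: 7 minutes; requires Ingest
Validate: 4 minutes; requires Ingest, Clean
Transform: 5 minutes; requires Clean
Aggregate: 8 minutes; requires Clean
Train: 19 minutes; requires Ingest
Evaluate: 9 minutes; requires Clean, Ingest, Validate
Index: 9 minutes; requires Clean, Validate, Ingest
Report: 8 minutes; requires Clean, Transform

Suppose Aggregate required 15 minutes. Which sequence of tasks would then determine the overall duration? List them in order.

Ingest, Clean, Aggregate

Baseline: Ingest→Clean→Validate→Evaluate = 2+7+4+9 = 22 → 22 minutes.
Aggregate has 5 minutes of float (longest path through it is 17).
The binding chain switches to Ingest→Clean→Aggregate = 2+7+15 = 24; finish 24 minutes.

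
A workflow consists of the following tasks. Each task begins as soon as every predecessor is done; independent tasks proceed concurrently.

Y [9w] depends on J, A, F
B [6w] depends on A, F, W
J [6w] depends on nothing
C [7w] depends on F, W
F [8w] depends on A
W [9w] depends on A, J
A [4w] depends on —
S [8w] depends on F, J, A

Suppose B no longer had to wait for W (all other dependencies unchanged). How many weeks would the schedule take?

22

With the dependency in place, J→W→C = 6+9+7 = 22 sets the finish at 22 weeks.
Without W→B, B's earliest start moves from 15 to 12.
After: J→W→C = 6+9+7 = 22 → 22 weeks.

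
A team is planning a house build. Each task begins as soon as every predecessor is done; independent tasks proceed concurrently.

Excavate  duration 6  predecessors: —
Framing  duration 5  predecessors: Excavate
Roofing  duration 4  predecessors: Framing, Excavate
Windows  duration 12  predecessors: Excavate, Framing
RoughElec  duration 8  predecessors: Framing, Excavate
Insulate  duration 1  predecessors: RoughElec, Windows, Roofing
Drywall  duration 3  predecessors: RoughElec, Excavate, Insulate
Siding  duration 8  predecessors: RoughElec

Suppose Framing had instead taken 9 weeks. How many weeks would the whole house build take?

As given, the longest chain is Excavate→Framing→Windows→Insulate→Drywall = 6+5+12+1+3 = 27, so the finish is 27 weeks.
Framing lies on that path, so at 9 weeks the path becomes 31 weeks.
That remains the longest chain; total 31 weeks.

31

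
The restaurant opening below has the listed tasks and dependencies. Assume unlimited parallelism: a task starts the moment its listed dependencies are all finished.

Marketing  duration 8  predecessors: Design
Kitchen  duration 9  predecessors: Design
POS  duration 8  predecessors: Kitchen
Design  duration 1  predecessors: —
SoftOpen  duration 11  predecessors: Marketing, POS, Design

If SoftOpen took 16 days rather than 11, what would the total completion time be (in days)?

Critical path before the change: Design→Kitchen→POS→SoftOpen = 1+9+8+11 = 29 giving 29 days.
SoftOpen lies on that path, so at 16 days the path becomes 34 days.
No other chain overtakes it, so the finish is 34 days.

34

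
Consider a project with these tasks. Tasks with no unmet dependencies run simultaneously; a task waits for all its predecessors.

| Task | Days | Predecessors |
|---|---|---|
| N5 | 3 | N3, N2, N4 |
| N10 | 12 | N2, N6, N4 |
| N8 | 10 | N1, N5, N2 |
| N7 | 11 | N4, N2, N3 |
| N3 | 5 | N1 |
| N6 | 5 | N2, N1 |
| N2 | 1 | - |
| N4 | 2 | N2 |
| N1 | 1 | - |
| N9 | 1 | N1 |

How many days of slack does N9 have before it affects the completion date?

17

The longest chain is N1→N3→N5→N8 = 1+5+3+10 = 19; overall finish 19 days.
N9 finishes as early as 2 and must finish by 19.
Slack of N9 = 18 − 1 = 17 days.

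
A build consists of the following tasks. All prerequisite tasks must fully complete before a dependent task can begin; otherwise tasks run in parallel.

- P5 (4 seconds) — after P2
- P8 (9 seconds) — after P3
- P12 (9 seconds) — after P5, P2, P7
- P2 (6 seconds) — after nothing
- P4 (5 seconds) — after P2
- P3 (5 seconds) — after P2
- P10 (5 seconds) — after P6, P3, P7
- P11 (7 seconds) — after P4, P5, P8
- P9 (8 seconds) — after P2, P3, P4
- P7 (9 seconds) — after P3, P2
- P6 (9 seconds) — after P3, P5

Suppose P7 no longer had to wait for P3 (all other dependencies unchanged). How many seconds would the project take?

27

Before: longest chain P2→P3→P7→P12 = 6+5+9+9 = 29, finish 29.
Without P3→P7, P7's earliest start moves from 11 to 6.
New critical path: P2→P3→P8→P11 = 6+5+9+7 = 27 ⇒ 27 seconds.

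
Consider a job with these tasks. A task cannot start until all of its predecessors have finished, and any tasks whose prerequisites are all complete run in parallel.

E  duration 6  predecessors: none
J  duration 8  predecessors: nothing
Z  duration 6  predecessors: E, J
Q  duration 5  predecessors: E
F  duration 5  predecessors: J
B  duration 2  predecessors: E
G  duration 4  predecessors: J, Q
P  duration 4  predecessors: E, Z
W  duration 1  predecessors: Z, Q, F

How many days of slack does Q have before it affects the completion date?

J→Z→P = 8+6+4 = 18 sets the makespan at 18 days.
Q finishes as early as 11 and must finish by 14.
Float = 18 − 15 = 3.

3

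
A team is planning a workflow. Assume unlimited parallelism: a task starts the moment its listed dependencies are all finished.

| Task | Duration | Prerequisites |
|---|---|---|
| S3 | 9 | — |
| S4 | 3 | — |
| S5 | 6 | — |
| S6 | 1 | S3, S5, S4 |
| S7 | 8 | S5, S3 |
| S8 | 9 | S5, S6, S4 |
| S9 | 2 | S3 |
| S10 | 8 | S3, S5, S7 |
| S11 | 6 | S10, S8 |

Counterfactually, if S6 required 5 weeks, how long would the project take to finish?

31

Baseline: S3→S7→S10→S11 = 9+8+8+6 = 31 → 31 weeks.
S6 is off the critical path — its longest chain is 25 weeks, giving 6 of slack.
The critical path is still S3→S7→S10→S11; finish is now 31 weeks.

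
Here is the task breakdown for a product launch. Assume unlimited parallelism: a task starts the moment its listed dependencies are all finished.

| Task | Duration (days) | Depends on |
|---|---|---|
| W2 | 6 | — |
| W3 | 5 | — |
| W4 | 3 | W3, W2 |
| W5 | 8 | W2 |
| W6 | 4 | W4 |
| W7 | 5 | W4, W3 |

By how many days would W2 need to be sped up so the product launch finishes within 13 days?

Current finish: 14 days; target: 13.
W2 is on every critical path, so each day cut from W2 cuts the finish by one (this holds down to a finish of 13).
Need 14 − 13 = 1 day off W2 → W2 becomes 5 days, finish becomes 13.

1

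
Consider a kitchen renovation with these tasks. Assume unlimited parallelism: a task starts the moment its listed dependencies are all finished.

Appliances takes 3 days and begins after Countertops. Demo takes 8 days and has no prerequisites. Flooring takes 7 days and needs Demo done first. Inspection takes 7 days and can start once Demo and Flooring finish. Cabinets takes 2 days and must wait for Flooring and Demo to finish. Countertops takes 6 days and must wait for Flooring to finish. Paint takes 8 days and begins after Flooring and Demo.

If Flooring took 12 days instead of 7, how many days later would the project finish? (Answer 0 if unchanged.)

The binding path is Demo→Flooring→Countertops→Appliances = 8+7+6+3 = 24; finish at 24 days.
Since Flooring is critical, the +5 change carries straight to that chain (now 29 days).
No other chain overtakes it, so the finish is 29 days.
Change in finish: 29 − 24 = +5 days.

5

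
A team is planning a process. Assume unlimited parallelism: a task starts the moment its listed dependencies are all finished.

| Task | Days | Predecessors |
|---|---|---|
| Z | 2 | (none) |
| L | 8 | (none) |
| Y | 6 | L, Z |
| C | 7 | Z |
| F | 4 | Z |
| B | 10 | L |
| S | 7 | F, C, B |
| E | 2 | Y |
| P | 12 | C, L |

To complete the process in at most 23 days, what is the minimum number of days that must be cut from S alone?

Current finish: 25 days; target: 23.
S is on every critical path, so each day cut from S cuts the finish by one (this holds down to a finish of 21).
Need 25 − 23 = 2 days off S → S becomes 5 days, finish becomes 23.

2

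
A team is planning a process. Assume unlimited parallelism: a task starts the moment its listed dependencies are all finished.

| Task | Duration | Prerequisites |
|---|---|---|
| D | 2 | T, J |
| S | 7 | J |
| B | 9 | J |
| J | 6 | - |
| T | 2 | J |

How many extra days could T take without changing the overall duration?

J→B = 6+9 = 15 sets the makespan at 15 days.
The longest chain containing T totals 10 days.
Slack of T = 11 − 6 = 5 days.

5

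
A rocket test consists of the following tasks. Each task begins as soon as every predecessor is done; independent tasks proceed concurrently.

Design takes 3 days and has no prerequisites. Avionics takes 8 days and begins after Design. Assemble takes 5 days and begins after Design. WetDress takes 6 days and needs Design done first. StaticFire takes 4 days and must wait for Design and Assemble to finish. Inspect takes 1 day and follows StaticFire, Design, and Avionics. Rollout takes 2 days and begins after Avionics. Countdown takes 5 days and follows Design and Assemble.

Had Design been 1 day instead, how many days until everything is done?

Critical path before the change: Design→Avionics→Rollout = 3+8+2 = 13 giving 13 days.
Since Design is critical, the -2 change carries straight to that chain (now 11 days).
The critical path is still Design→Avionics→Rollout; finish is now 11 days.

11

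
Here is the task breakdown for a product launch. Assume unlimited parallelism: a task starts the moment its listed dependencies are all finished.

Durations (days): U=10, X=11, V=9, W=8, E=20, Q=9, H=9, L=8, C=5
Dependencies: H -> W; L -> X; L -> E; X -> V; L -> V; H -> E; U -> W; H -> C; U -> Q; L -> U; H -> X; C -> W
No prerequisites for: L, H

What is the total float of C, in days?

Critical path: H→E = 9+20 = 29, so the finish is 29 days.
Longest path through C: 22 days (earliest finish 14, latest finish 21).
Slack of C = 16 − 9 = 7 days.

7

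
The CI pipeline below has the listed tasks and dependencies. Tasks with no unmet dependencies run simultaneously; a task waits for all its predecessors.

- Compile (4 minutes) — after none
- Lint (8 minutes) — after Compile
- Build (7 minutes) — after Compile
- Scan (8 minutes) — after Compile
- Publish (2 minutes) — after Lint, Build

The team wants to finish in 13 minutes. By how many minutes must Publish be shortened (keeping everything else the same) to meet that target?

Current finish: 14 minutes; target: 13.
Publish is on every critical path, so each minute cut from Publish cuts the finish by one (this holds down to a finish of 13).
Need 14 − 13 = 1 minute off Publish → Publish becomes 1 minute, finish becomes 13.

1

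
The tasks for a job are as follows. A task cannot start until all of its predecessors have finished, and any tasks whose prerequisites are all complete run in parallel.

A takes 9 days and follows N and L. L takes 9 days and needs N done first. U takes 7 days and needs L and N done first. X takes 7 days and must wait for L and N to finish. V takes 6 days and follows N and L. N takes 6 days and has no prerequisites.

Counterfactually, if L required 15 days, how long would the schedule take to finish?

Critical path before the change: N→L→A = 6+9+9 = 24 giving 24 days.
L lies on that path, so at 15 days the path becomes 30 days.
That remains the longest chain; total 30 days.

30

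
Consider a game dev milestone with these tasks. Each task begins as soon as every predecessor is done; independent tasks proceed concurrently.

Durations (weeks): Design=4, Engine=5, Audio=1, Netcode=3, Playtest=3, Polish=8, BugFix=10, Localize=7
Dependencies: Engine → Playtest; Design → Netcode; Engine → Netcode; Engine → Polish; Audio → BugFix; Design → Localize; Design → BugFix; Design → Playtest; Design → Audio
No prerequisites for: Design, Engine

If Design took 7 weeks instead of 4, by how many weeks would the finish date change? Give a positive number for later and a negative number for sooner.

As given, the longest chain is Design→Audio→BugFix = 4+1+10 = 15, so the finish is 15 weeks.
Design lies on that path, so at 7 weeks the path becomes 18 weeks.
No other chain overtakes it, so the finish is 18 weeks.
Change in finish: 18 − 15 = +3 weeks.

3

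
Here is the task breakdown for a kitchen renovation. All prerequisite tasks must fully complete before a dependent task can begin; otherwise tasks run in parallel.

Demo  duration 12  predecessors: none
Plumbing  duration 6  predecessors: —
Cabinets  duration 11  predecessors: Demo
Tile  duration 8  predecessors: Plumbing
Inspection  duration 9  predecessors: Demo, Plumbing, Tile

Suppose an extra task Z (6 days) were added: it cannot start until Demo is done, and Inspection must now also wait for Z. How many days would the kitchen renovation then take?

Originally the kitchen renovation takes 23 days.
With Z inserted, Inspection now waits for max(Demo, Plumbing, Tile, Z).
New critical path: Demo→Z→Inspection = 12+6+9 = 27 ⇒ 27 days.

27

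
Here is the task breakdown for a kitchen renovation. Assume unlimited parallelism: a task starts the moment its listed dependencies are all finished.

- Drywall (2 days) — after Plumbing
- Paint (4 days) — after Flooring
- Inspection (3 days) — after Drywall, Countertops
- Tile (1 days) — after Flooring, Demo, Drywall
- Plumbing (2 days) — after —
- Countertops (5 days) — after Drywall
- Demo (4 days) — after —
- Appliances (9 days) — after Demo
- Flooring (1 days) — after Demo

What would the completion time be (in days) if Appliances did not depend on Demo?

12

Original critical path: Demo→Appliances = 4+9 = 13 ⇒ 13 days.
Without Demo→Appliances, Appliances's earliest start moves from 4 to 0.
After: Plumbing→Drywall→Countertops→Inspection = 2+2+5+3 = 12 → 12 days.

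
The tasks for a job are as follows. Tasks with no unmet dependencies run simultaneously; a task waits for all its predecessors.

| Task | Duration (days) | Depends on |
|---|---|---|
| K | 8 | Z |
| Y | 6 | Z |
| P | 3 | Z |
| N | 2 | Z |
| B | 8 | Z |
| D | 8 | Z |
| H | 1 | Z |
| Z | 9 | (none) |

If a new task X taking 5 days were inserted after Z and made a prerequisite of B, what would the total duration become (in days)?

Originally the schedule takes 17 days.
With X inserted, B now waits for max(Z, X).
New critical path: Z→X→B = 9+5+8 = 22 ⇒ 22 days.

22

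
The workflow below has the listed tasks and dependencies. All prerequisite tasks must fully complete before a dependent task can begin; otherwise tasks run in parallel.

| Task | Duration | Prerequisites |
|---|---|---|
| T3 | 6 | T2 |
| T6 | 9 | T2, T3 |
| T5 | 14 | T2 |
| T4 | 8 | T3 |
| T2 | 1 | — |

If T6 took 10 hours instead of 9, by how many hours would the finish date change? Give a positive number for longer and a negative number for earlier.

1

Actual critical path: T2→T3→T6 = 1+6+9 = 16 ⇒ 16 hours.
Since T6 is critical, the +1 change carries straight to that chain (now 17 hours).
The critical path is still T2→T3→T6; finish is now 17 hours.
Change in finish: 17 − 16 = +1 hours.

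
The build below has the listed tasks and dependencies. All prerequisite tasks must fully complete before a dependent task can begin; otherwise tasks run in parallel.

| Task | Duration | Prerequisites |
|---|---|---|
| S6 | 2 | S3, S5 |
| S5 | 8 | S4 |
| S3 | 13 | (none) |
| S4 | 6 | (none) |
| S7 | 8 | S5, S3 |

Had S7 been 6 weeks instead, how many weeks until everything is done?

20

Baseline: S4→S5→S7 = 6+8+8 = 22 → 22 weeks.
S7 is on the critical path; changing it to 6 makes that path 20 weeks.
That remains the longest chain; total 20 weeks.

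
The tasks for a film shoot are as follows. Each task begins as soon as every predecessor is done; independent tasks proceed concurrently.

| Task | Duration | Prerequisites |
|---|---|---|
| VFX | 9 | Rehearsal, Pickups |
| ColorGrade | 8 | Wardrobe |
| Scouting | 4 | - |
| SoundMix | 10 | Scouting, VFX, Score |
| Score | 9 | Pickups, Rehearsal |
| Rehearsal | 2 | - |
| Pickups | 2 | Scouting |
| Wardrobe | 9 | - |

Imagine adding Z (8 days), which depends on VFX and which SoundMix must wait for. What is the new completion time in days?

Originally the project takes 25 days.
With Z inserted, SoundMix now waits for max(Scouting, VFX, Score, Z).
New critical path: Scouting→Pickups→VFX→Z→SoundMix = 4+2+9+8+10 = 33 ⇒ 33 days.

33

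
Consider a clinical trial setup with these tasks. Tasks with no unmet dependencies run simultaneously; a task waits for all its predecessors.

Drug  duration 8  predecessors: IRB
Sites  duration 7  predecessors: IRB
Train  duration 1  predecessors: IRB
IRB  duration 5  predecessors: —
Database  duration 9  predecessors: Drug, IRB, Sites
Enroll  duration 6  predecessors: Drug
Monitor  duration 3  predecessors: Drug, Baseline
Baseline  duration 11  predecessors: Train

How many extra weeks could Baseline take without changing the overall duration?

The longest chain is IRB→Drug→Database = 5+8+9 = 22; overall finish 22 weeks.
The longest chain containing Baseline totals 20 weeks.
Slack of Baseline = 8 − 6 = 2 weeks.

2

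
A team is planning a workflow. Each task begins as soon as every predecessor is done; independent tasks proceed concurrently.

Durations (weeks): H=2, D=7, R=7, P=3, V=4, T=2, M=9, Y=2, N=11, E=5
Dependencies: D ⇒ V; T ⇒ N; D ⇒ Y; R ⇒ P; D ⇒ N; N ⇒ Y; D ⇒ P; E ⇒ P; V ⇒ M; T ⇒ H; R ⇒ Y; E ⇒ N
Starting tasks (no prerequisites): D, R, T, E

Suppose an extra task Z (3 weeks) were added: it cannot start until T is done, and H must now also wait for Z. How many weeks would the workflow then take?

Originally the workflow takes 20 weeks.
With Z inserted, H now waits for max(T, Z).
New critical path: D→N→Y = 7+11+2 = 20 ⇒ 20 weeks.

20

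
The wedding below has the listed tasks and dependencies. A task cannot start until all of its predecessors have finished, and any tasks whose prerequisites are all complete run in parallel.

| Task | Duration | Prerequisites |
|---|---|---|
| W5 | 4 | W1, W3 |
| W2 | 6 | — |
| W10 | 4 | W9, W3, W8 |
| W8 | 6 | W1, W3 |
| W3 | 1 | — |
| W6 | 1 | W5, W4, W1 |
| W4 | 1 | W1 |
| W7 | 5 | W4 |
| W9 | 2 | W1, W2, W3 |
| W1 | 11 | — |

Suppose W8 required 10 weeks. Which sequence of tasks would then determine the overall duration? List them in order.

W1, W8, W10

The binding path is W1→W8→W10 = 11+6+4 = 21; finish at 21 weeks.
W8 lies on that path, so at 10 weeks the path becomes 25 weeks.
No other chain overtakes it, so the finish is 25 weeks.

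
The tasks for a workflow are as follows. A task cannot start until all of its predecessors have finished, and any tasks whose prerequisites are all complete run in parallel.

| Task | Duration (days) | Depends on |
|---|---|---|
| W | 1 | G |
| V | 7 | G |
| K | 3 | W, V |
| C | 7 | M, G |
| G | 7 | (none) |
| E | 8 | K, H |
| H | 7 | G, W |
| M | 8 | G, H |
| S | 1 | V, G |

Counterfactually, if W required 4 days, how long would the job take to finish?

33

Baseline: G→W→H→M→C = 7+1+7+8+7 = 30 → 30 days.
W is on the critical path; changing it to 4 makes that path 33 days.
No other chain overtakes it, so the finish is 33 days.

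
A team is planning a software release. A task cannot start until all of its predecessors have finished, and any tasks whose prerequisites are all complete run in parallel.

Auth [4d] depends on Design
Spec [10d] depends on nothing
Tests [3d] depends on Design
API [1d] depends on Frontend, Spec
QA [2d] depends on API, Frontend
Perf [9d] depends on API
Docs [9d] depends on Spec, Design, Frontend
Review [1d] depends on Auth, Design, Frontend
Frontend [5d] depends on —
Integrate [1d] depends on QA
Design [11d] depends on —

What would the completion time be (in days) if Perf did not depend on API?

Before: longest chain Spec→API→Perf = 10+1+9 = 20, finish 20.
Without API→Perf, Perf's earliest start moves from 11 to 0.
After: Design→Docs = 11+9 = 20 → 20 days.

20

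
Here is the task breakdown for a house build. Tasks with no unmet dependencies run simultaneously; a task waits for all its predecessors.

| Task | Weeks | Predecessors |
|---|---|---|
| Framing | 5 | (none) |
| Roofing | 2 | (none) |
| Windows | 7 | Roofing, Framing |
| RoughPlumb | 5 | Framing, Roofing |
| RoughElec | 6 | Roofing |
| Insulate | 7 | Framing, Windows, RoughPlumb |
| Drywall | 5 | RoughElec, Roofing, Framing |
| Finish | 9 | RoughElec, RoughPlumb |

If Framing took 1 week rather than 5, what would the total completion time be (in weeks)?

The binding path is Framing→Windows→Insulate = 5+7+7 = 19; finish at 19 weeks.
Framing is on the critical path; changing it to 1 makes that path 15 weeks.
Now Roofing→RoughElec→Finish = 2+6+9 = 17 is longest, so the finish becomes 17 weeks.

17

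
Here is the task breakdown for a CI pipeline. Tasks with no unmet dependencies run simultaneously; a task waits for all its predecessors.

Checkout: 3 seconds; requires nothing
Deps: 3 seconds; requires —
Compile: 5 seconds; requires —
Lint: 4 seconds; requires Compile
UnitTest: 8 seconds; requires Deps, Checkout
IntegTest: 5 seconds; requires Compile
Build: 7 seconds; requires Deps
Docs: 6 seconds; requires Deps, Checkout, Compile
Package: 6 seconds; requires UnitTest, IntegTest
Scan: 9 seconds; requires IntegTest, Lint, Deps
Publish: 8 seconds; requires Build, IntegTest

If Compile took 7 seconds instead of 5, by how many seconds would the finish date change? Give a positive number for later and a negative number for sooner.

2

As given, the longest chain is Compile→IntegTest→Scan = 5+5+9 = 19, so the finish is 19 seconds.
Since Compile is critical, the +2 change carries straight to that chain (now 21 seconds).
The critical path is still Compile→IntegTest→Scan; finish is now 21 seconds.
Change in finish: 21 − 19 = +2 seconds.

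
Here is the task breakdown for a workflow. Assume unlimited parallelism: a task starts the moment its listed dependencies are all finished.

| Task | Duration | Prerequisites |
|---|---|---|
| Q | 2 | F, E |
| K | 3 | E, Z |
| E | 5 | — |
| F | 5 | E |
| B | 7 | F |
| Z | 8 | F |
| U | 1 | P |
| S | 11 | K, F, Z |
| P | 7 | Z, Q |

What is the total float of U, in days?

The longest chain is E→F→Z→K→S = 5+5+8+3+11 = 32; overall finish 32 days.
Longest path through U: 26 days (earliest finish 26, latest finish 32).
So U can slip 32 − 26 = 6 days.

6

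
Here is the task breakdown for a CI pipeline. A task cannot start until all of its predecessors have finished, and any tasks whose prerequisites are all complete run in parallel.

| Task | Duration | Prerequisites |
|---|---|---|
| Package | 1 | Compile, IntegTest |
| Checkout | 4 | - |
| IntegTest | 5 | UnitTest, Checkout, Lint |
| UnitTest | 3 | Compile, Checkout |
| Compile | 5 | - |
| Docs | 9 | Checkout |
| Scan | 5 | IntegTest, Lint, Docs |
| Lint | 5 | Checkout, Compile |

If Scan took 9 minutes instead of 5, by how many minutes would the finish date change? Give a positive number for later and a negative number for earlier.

Critical path before the change: Compile→Lint→IntegTest→Scan = 5+5+5+5 = 20 giving 20 minutes.
Since Scan is critical, the +4 change carries straight to that chain (now 24 minutes).
The critical path is still Compile→Lint→IntegTest→Scan; finish is now 24 minutes.
Change in finish: 24 − 20 = +4 minutes.

4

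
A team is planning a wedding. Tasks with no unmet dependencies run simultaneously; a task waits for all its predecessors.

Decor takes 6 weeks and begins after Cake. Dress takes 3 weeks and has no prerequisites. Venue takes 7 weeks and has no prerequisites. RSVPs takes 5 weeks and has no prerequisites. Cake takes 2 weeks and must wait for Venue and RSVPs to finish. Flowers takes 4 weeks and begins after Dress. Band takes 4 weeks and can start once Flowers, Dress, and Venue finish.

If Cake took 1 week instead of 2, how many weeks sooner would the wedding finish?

1

Critical path before the change: Venue→Cake→Decor = 7+2+6 = 15 giving 15 weeks.
Cake is on the critical path; changing it to 1 makes that path 14 weeks.
That remains the longest chain; total 14 weeks.
Change in finish: 14 − 15 = -1 weeks.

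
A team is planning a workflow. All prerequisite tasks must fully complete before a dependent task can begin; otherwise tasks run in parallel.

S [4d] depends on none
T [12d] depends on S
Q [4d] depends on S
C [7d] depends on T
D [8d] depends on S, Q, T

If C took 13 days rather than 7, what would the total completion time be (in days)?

29

Actual critical path: S→T→D = 4+12+8 = 24 ⇒ 24 days.
C has 1 day of float (longest path through it is 23).
The binding chain switches to S→T→C = 4+12+13 = 29; finish 29 days.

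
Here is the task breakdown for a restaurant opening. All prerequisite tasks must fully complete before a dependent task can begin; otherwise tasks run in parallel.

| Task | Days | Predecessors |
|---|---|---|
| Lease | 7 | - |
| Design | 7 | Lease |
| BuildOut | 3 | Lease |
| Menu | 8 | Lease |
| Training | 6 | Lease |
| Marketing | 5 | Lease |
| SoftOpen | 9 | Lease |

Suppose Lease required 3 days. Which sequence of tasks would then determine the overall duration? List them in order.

Lease, SoftOpen

Critical path before the change: Lease→SoftOpen = 7+9 = 16 giving 16 days.
Lease is on the critical path; changing it to 3 makes that path 12 days.
No other chain overtakes it, so the finish is 12 days.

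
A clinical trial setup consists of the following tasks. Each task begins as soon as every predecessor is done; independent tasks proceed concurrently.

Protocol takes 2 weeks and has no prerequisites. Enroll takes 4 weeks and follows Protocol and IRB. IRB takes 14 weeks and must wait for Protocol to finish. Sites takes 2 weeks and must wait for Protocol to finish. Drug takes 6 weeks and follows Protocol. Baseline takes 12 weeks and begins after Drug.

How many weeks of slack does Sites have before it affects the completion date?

Critical path: Protocol→IRB→Enroll = 2+14+4 = 20, so the finish is 20 weeks.
The longest chain containing Sites totals 4 weeks.
Float = 20 − 4 = 16.

16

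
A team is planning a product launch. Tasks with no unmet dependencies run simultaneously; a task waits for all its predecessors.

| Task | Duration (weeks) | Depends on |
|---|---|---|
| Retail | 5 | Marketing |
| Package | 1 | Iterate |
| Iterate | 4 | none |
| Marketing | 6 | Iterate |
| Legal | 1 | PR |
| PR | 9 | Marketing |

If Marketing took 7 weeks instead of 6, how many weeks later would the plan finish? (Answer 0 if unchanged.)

Critical path before the change: Iterate→Marketing→PR→Legal = 4+6+9+1 = 20 giving 20 weeks.
Since Marketing is critical, the +1 change carries straight to that chain (now 21 weeks).
No other chain overtakes it, so the finish is 21 weeks.
Change in finish: 21 − 20 = +1 weeks.

1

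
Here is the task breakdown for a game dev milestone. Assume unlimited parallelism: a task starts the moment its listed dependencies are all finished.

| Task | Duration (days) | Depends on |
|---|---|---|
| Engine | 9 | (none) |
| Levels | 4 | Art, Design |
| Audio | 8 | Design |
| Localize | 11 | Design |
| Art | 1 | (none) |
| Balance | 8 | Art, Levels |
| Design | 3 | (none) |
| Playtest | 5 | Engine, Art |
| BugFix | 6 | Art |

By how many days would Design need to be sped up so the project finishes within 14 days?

Current finish: 15 days; target: 14.
Design is on every critical path, so each day cut from Design cuts the finish by one (this holds down to a finish of 14).
Need 15 − 14 = 1 day off Design → Design becomes 2 days, finish becomes 14.

1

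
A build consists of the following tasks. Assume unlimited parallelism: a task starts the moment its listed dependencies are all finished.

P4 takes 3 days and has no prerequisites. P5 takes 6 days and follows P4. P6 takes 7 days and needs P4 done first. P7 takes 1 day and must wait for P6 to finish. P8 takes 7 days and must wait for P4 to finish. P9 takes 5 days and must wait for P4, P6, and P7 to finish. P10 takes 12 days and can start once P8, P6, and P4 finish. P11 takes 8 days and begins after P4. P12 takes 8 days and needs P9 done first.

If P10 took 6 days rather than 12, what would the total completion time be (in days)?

24

Actual critical path: P4→P6→P7→P9→P12 = 3+7+1+5+8 = 24 ⇒ 24 days.
P10 is off the critical path — its longest chain is 22 days, giving 2 of slack.
That remains the longest chain; total 24 days.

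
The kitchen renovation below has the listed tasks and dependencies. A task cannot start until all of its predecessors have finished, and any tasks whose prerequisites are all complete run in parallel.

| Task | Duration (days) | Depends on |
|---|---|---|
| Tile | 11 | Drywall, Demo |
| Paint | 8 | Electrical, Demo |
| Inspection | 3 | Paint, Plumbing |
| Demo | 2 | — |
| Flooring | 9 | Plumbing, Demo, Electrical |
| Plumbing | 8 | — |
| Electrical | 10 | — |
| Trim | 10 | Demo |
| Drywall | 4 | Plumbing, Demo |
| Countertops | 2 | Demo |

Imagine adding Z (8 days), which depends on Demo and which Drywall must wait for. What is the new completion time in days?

Originally the schedule takes 23 days.
With Z inserted, Drywall now waits for max(Plumbing, Demo, Z).
New critical path: Demo→Z→Drywall→Tile = 2+8+4+11 = 25 ⇒ 25 days.

25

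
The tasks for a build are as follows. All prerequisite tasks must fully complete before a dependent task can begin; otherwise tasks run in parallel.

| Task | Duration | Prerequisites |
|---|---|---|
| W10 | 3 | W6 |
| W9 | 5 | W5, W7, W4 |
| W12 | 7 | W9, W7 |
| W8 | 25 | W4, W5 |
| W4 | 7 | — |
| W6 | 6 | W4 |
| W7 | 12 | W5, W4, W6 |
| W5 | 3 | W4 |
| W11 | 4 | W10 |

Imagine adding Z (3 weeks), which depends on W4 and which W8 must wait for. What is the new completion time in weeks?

37

Originally the build takes 37 weeks.
With Z inserted, W8 now waits for max(W4, W5, Z).
New critical path: W4→W6→W7→W9→W12 = 7+6+12+5+7 = 37 ⇒ 37 weeks.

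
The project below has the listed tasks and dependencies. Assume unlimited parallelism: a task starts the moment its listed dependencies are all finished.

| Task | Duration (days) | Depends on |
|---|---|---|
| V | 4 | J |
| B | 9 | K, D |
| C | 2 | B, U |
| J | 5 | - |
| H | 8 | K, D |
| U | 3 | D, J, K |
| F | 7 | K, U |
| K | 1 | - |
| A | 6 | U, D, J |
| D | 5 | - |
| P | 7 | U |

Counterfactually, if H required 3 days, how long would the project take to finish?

16

The binding path is D→B→C = 5+9+2 = 16; finish at 16 days.
The longest path through H is only 13 days, so H has float 3.
No other chain overtakes it, so the finish is 16 days.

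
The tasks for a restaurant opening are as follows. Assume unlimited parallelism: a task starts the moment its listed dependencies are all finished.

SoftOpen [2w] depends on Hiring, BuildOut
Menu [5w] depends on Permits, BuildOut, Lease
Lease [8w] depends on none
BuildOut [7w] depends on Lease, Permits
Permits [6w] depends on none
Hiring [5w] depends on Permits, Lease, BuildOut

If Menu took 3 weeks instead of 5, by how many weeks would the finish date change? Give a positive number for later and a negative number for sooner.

0

The binding path is Lease→BuildOut→Hiring→SoftOpen = 8+7+5+2 = 22; finish at 22 weeks.
Menu has 2 weeks of float (longest path through it is 20).
No other chain overtakes it, so the finish is 22 weeks.
Change in finish: 22 − 22 = +0 weeks.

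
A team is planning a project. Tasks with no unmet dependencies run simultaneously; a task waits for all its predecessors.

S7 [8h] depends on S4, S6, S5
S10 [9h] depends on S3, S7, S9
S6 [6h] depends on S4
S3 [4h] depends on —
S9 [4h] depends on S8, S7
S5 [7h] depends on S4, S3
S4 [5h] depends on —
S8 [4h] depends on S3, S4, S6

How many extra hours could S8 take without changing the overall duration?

S4→S5→S7→S9→S10 = 5+7+8+4+9 = 33 sets the makespan at 33 hours.
The longest chain containing S8 totals 28 hours.
So S8 can slip 20 − 15 = 5 hours.

5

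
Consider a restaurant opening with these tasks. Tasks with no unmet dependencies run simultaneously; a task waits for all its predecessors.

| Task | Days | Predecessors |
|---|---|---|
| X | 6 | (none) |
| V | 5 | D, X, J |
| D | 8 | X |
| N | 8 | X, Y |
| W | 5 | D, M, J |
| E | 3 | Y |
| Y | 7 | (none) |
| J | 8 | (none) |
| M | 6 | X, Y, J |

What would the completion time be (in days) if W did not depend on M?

Original critical path: X→D→V = 6+8+5 = 19 ⇒ 19 days.
Dropping M→W doesn't change W's earliest start (14); another predecessor still binds.
New critical path: X→D→V = 6+8+5 = 19 ⇒ 19 days.

19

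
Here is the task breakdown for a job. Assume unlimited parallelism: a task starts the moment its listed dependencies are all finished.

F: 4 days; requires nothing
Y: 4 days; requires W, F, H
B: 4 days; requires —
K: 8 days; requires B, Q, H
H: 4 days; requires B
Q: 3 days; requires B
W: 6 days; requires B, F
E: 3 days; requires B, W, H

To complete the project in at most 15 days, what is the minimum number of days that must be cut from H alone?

1

Current finish: 16 days; target: 15.
H is on every critical path, so each day cut from H cuts the finish by one (this holds down to a finish of 15).
Need 16 − 15 = 1 day off H → H becomes 3 days, finish becomes 15.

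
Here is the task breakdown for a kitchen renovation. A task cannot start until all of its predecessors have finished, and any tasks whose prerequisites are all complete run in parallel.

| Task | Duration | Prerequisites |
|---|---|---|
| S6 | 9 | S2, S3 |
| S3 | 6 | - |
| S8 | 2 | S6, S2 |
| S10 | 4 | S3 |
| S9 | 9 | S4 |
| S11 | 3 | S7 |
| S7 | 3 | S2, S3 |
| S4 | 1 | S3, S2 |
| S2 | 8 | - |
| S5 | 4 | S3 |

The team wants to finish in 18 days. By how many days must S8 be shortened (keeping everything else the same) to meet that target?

1

Current finish: 19 days; target: 18.
S8 is on every critical path, so each day cut from S8 cuts the finish by one (this holds down to a finish of 18).
Need 19 − 18 = 1 day off S8 → S8 becomes 1 day, finish becomes 18.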